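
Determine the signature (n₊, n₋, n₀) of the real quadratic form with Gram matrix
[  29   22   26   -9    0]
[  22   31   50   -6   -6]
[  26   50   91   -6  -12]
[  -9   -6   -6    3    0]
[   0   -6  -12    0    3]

Answer: (4, 1, 0)

Derivation:
step 0: pivot 29 → sign +
step 1: pivot 415/29 → sign +
step 2: pivot 1509/415 → sign +
step 3: pivot 66/503 → sign +
step 4: pivot -3/11 → sign −
signature = (4, 1, 0)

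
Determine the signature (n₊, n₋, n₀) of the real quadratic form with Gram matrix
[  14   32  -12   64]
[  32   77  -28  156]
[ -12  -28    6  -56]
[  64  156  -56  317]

Answer: (2, 2, 0)

Derivation:
step 0: pivot 14 → sign +
step 1: pivot 27/7 → sign +
step 2: pivot -118/27 → sign −
step 3: pivot -1/59 → sign −
signature = (2, 2, 0)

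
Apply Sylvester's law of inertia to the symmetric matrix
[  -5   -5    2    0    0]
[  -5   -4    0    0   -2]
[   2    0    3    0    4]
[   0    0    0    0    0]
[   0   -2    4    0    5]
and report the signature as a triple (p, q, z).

step 0: pivot -5 → sign −
step 1: pivot 1 → sign +
step 2: pivot -1/5 → sign −
step 3: pivot 1 → sign +
step 4: row/col 4 already zero → sign 0
signature = (2, 2, 1)

Answer: (2, 2, 1)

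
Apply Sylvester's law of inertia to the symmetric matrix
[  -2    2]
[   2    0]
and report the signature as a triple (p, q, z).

Answer: (1, 1, 0)

Derivation:
step 0: pivot -2 → sign −
step 1: pivot 2 → sign +
signature = (1, 1, 0)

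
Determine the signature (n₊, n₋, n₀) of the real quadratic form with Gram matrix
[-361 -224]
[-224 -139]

step 0: pivot -361 → sign −
step 1: pivot -3/361 → sign −
signature = (0, 2, 0)

Answer: (0, 2, 0)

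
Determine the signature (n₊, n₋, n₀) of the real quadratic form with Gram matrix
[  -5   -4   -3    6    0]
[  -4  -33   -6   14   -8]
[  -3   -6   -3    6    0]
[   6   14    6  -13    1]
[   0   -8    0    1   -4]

step 0: pivot -5 → sign −
step 1: pivot -149/5 → sign −
step 2: pivot -114/149 → sign −
step 3: pivot -15/19 → sign −
step 4: pivot -3/5 → sign −
signature = (0, 5, 0)

Answer: (0, 5, 0)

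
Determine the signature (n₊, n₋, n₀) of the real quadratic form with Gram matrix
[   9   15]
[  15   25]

Answer: (1, 0, 1)

Derivation:
step 0: pivot 9 → sign +
step 1: row/col 1 already zero → sign 0
signature = (1, 0, 1)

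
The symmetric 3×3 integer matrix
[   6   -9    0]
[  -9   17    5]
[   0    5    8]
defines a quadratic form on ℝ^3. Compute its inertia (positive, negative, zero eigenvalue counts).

step 0: pivot 6 → sign +
step 1: pivot 7/2 → sign +
step 2: pivot 6/7 → sign +
signature = (3, 0, 0)

Answer: (3, 0, 0)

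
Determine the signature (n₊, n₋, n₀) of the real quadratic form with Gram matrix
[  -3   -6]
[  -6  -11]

step 0: pivot -3 → sign −
step 1: pivot 1 → sign +
signature = (1, 1, 0)

Answer: (1, 1, 0)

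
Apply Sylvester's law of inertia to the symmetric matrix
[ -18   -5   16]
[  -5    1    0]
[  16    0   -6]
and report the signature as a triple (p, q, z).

Answer: (1, 2, 0)

Derivation:
step 0: pivot -18 → sign −
step 1: pivot 43/18 → sign +
step 2: pivot -2/43 → sign −
signature = (1, 2, 0)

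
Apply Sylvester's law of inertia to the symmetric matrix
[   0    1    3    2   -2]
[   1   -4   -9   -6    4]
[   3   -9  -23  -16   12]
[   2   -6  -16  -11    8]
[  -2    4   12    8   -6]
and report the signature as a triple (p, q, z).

Answer: (2, 3, 0)

Derivation:
step 0: pivot -4 → sign −
step 1: pivot 1/4 → sign +
step 2: pivot -5 → sign −
step 3: pivot 1/5 → sign +
step 4: pivot -2 → sign −
signature = (2, 3, 0)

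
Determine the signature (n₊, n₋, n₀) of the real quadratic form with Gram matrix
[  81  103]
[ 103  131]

step 0: pivot 81 → sign +
step 1: pivot 2/81 → sign +
signature = (2, 0, 0)

Answer: (2, 0, 0)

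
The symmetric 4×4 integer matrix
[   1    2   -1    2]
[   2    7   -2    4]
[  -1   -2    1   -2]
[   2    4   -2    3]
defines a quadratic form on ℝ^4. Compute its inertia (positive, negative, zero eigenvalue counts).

Answer: (2, 1, 1)

Derivation:
step 0: pivot 1 → sign +
step 1: pivot 3 → sign +
step 2: pivot -1 → sign −
step 3: row/col 3 already zero → sign 0
signature = (2, 1, 1)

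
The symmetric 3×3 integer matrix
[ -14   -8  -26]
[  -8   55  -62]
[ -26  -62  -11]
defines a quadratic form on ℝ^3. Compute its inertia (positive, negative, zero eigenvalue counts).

step 0: pivot -14 → sign −
step 1: pivot 417/7 → sign +
step 2: pivot -3/139 → sign −
signature = (1, 2, 0)

Answer: (1, 2, 0)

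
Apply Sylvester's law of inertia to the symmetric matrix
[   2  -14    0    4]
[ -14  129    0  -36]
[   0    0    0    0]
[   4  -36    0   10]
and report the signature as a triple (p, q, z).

Answer: (2, 1, 1)

Derivation:
step 0: pivot 2 → sign +
step 1: pivot 31 → sign +
step 2: pivot -2/31 → sign −
step 3: row/col 3 already zero → sign 0
signature = (2, 1, 1)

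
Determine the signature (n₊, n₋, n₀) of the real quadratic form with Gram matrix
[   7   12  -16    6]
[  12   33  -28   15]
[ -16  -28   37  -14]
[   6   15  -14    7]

step 0: pivot 7 → sign +
step 1: pivot 87/7 → sign +
step 2: pivot 35/87 → sign +
step 3: pivot 2/35 → sign +
signature = (4, 0, 0)

Answer: (4, 0, 0)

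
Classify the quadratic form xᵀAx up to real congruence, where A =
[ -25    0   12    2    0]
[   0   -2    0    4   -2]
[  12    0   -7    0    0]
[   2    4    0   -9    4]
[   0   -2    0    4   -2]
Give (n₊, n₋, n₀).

step 0: pivot -25 → sign −
step 1: pivot -2 → sign −
step 2: pivot -31/25 → sign −
step 3: pivot -3/31 → sign −
step 4: row/col 4 already zero → sign 0
signature = (0, 4, 1)

Answer: (0, 4, 1)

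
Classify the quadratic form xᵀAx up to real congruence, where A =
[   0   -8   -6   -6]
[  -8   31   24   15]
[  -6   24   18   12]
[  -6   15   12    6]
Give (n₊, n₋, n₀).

Answer: (2, 2, 0)

Derivation:
step 0: pivot 31 → sign +
step 1: pivot -64/31 → sign −
step 2: pivot -9/16 → sign −
step 3: pivot 1 → sign +
signature = (2, 2, 0)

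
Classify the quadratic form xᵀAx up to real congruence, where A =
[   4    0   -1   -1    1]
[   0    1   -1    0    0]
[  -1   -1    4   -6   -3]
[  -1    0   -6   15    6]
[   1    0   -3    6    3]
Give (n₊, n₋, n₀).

step 0: pivot 4 → sign +
step 1: pivot 1 → sign +
step 2: pivot 11/4 → sign +
step 3: pivot 6/11 → sign +
step 4: row/col 4 already zero → sign 0
signature = (4, 0, 1)

Answer: (4, 0, 1)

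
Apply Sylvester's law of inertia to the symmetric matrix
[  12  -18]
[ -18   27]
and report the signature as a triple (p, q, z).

Answer: (1, 0, 1)

Derivation:
step 0: pivot 12 → sign +
step 1: row/col 1 already zero → sign 0
signature = (1, 0, 1)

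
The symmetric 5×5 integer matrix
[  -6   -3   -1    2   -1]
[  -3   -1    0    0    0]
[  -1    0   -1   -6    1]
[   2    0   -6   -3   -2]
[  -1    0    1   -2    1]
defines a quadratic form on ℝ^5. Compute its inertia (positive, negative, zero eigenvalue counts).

Answer: (3, 2, 0)

Derivation:
step 0: pivot -6 → sign −
step 1: pivot 1/2 → sign +
step 2: pivot -4/3 → sign −
step 3: pivot 17 → sign +
step 4: pivot 1/17 → sign +
signature = (3, 2, 0)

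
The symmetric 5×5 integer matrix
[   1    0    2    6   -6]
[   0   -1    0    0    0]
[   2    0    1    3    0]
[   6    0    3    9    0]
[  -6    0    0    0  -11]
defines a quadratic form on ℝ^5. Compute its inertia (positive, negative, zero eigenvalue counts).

step 0: pivot 1 → sign +
step 1: pivot -1 → sign −
step 2: pivot -3 → sign −
step 3: pivot 1 → sign +
step 4: row/col 4 already zero → sign 0
signature = (2, 2, 1)

Answer: (2, 2, 1)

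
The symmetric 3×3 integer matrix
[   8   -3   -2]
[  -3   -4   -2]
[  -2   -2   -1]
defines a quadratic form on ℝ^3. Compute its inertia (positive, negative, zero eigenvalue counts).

step 0: pivot 8 → sign +
step 1: pivot -41/8 → sign −
step 2: pivot -1/41 → sign −
signature = (1, 2, 0)

Answer: (1, 2, 0)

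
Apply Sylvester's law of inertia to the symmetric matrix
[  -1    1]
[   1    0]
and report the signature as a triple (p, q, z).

step 0: pivot -1 → sign −
step 1: pivot 1 → sign +
signature = (1, 1, 0)

Answer: (1, 1, 0)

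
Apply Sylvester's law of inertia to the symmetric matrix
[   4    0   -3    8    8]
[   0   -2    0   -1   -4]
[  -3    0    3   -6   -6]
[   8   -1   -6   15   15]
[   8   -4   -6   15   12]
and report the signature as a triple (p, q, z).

Answer: (3, 2, 0)

Derivation:
step 0: pivot 4 → sign +
step 1: pivot -2 → sign −
step 2: pivot 3/4 → sign +
step 3: pivot -1/2 → sign −
step 4: pivot 6 → sign +
signature = (3, 2, 0)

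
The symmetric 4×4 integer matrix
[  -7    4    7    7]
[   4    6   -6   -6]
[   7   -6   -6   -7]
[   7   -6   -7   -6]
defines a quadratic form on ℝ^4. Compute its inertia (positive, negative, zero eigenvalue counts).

Answer: (3, 1, 0)

Derivation:
step 0: pivot -7 → sign −
step 1: pivot 58/7 → sign +
step 2: pivot 15/29 → sign +
step 3: pivot 1/15 → sign +
signature = (3, 1, 0)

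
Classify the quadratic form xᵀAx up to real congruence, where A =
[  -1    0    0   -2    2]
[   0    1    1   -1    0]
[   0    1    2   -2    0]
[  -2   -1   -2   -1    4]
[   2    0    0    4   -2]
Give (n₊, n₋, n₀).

Answer: (4, 1, 0)

Derivation:
step 0: pivot -1 → sign −
step 1: pivot 1 → sign +
step 2: pivot 1 → sign +
step 3: pivot 1 → sign +
step 4: pivot 2 → sign +
signature = (4, 1, 0)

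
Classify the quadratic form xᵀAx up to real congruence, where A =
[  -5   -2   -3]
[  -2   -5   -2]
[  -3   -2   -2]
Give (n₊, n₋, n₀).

step 0: pivot -5 → sign −
step 1: pivot -21/5 → sign −
step 2: pivot -1/21 → sign −
signature = (0, 3, 0)

Answer: (0, 3, 0)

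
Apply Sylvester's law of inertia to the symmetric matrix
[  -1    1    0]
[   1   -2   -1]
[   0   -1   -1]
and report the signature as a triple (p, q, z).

step 0: pivot -1 → sign −
step 1: pivot -1 → sign −
step 2: row/col 2 already zero → sign 0
signature = (0, 2, 1)

Answer: (0, 2, 1)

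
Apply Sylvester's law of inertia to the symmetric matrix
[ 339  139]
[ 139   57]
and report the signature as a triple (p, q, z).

Answer: (2, 0, 0)

Derivation:
step 0: pivot 339 → sign +
step 1: pivot 2/339 → sign +
signature = (2, 0, 0)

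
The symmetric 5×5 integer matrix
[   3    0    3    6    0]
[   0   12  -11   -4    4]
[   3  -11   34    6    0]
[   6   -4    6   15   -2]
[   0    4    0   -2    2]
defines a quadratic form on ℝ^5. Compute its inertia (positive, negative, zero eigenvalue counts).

Answer: (5, 0, 0)

Derivation:
step 0: pivot 3 → sign +
step 1: pivot 12 → sign +
step 2: pivot 251/12 → sign +
step 3: pivot 257/251 → sign +
step 4: pivot 6/257 → sign +
signature = (5, 0, 0)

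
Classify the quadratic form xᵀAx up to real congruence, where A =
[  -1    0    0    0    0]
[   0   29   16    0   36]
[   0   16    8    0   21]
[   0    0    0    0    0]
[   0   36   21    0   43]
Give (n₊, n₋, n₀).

step 0: pivot -1 → sign −
step 1: pivot 29 → sign +
step 2: pivot -24/29 → sign −
step 3: pivot -1/8 → sign −
step 4: row/col 4 already zero → sign 0
signature = (1, 3, 1)

Answer: (1, 3, 1)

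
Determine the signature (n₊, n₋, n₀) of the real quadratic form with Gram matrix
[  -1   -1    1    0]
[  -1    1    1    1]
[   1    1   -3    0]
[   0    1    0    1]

step 0: pivot -1 → sign −
step 1: pivot 2 → sign +
step 2: pivot -2 → sign −
step 3: pivot 1/2 → sign +
signature = (2, 2, 0)

Answer: (2, 2, 0)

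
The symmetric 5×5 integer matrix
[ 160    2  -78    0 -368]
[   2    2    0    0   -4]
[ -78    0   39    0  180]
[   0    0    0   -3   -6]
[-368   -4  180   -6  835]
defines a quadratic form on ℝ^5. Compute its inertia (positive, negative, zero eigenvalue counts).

Answer: (4, 1, 0)

Derivation:
step 0: pivot 160 → sign +
step 1: pivot 79/40 → sign +
step 2: pivot 39/79 → sign +
step 3: pivot -3 → sign −
step 4: pivot 3/13 → sign +
signature = (4, 1, 0)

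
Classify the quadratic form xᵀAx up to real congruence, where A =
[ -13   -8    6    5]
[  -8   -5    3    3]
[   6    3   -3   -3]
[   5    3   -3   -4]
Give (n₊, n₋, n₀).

step 0: pivot -13 → sign −
step 1: pivot -1/13 → sign −
step 2: pivot 6 → sign +
step 3: pivot -2 → sign −
signature = (1, 3, 0)

Answer: (1, 3, 0)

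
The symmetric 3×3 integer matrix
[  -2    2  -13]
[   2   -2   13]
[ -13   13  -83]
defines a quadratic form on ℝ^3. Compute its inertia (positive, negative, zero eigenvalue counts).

step 0: pivot -2 → sign −
step 1: pivot 3/2 → sign +
step 2: row/col 2 already zero → sign 0
signature = (1, 1, 1)

Answer: (1, 1, 1)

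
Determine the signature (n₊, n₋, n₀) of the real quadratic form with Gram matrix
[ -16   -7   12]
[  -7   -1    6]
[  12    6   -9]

step 0: pivot -16 → sign −
step 1: pivot 33/16 → sign +
step 2: pivot -3/11 → sign −
signature = (1, 2, 0)

Answer: (1, 2, 0)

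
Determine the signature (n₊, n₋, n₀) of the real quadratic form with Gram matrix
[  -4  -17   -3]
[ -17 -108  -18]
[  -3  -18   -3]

step 0: pivot -4 → sign −
step 1: pivot -143/4 → sign −
step 2: pivot 3/143 → sign +
signature = (1, 2, 0)

Answer: (1, 2, 0)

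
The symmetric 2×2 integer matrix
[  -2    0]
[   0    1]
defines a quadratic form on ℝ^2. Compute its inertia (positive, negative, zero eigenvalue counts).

Answer: (1, 1, 0)

Derivation:
step 0: pivot -2 → sign −
step 1: pivot 1 → sign +
signature = (1, 1, 0)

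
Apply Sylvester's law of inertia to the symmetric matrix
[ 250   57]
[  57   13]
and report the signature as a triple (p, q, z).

step 0: pivot 250 → sign +
step 1: pivot 1/250 → sign +
signature = (2, 0, 0)

Answer: (2, 0, 0)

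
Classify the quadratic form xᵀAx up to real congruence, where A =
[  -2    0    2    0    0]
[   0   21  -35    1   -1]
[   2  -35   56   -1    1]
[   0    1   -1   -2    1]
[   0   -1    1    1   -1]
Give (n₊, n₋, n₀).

step 0: pivot -2 → sign −
step 1: pivot 21 → sign +
step 2: pivot -1/3 → sign −
step 3: pivot -5/7 → sign −
step 4: pivot 2/5 → sign +
signature = (2, 3, 0)

Answer: (2, 3, 0)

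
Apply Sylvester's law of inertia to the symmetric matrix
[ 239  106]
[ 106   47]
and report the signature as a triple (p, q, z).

step 0: pivot 239 → sign +
step 1: pivot -3/239 → sign −
signature = (1, 1, 0)

Answer: (1, 1, 0)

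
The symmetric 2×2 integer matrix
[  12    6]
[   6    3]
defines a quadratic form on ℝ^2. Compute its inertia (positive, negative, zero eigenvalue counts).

step 0: pivot 12 → sign +
step 1: row/col 1 already zero → sign 0
signature = (1, 0, 1)

Answer: (1, 0, 1)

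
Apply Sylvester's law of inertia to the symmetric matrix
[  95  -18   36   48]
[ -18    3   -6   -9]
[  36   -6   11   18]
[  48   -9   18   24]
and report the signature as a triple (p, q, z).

Answer: (1, 3, 0)

Derivation:
step 0: pivot 95 → sign +
step 1: pivot -39/95 → sign −
step 2: pivot -1 → sign −
step 3: pivot -3/13 → sign −
signature = (1, 3, 0)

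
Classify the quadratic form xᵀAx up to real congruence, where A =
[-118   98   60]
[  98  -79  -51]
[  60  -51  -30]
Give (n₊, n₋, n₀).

step 0: pivot -118 → sign −
step 1: pivot 141/59 → sign +
step 2: pivot -3/47 → sign −
signature = (1, 2, 0)

Answer: (1, 2, 0)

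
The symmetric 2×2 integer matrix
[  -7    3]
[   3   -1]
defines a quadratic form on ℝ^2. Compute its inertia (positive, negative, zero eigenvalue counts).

Answer: (1, 1, 0)

Derivation:
step 0: pivot -7 → sign −
step 1: pivot 2/7 → sign +
signature = (1, 1, 0)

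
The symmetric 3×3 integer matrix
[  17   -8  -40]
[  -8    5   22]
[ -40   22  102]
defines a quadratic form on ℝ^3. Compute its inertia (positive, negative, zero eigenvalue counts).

Answer: (2, 1, 0)

Derivation:
step 0: pivot 17 → sign +
step 1: pivot 21/17 → sign +
step 2: pivot -2/7 → sign −
signature = (2, 1, 0)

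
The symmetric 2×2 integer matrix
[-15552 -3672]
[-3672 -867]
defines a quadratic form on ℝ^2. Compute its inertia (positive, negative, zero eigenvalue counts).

step 0: pivot -15552 → sign −
step 1: row/col 1 already zero → sign 0
signature = (0, 1, 1)

Answer: (0, 1, 1)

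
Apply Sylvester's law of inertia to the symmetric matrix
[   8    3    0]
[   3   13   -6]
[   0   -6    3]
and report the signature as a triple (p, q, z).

step 0: pivot 8 → sign +
step 1: pivot 95/8 → sign +
step 2: pivot -3/95 → sign −
signature = (2, 1, 0)

Answer: (2, 1, 0)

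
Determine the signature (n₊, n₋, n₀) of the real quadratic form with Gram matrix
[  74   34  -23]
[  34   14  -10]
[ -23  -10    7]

Answer: (2, 1, 0)

Derivation:
step 0: pivot 74 → sign +
step 1: pivot -60/37 → sign −
step 2: pivot 1/20 → sign +
signature = (2, 1, 0)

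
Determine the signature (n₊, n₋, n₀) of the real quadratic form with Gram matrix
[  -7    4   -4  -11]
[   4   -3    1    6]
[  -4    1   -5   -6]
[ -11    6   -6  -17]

Answer: (1, 3, 0)

Derivation:
step 0: pivot -7 → sign −
step 1: pivot -5/7 → sign −
step 2: pivot -2/5 → sign −
step 3: pivot 2 → sign +
signature = (1, 3, 0)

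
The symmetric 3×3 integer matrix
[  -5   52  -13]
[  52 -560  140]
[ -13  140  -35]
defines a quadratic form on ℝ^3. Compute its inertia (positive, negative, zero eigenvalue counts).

Answer: (0, 2, 1)

Derivation:
step 0: pivot -5 → sign −
step 1: pivot -96/5 → sign −
step 2: row/col 2 already zero → sign 0
signature = (0, 2, 1)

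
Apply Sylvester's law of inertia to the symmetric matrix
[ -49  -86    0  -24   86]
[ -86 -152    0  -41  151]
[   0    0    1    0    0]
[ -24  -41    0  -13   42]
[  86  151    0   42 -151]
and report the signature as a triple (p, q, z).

step 0: pivot -49 → sign −
step 1: pivot -52/49 → sign −
step 2: pivot 1 → sign +
step 3: pivot -3/52 → sign −
step 4: row/col 4 already zero → sign 0
signature = (1, 3, 1)

Answer: (1, 3, 1)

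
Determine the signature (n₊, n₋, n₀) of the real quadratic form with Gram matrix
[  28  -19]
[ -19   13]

step 0: pivot 28 → sign +
step 1: pivot 3/28 → sign +
signature = (2, 0, 0)

Answer: (2, 0, 0)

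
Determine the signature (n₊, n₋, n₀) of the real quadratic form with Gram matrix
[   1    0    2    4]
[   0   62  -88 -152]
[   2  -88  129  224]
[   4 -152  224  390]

step 0: pivot 1 → sign +
step 1: pivot 62 → sign +
step 2: pivot 3/31 → sign +
step 3: pivot 2/3 → sign +
signature = (4, 0, 0)

Answer: (4, 0, 0)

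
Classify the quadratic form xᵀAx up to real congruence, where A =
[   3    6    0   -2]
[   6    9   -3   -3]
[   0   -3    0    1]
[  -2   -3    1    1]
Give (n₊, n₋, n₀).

Answer: (2, 1, 1)

Derivation:
step 0: pivot 3 → sign +
step 1: pivot -3 → sign −
step 2: pivot 3 → sign +
step 3: row/col 3 already zero → sign 0
signature = (2, 1, 1)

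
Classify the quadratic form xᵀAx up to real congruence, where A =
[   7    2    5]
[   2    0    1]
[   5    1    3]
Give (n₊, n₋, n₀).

step 0: pivot 7 → sign +
step 1: pivot -4/7 → sign −
step 2: pivot -1/4 → sign −
signature = (1, 2, 0)

Answer: (1, 2, 0)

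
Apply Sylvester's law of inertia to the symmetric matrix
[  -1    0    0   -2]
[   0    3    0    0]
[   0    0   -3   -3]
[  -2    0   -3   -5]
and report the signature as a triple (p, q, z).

Answer: (2, 2, 0)

Derivation:
step 0: pivot -1 → sign −
step 1: pivot 3 → sign +
step 2: pivot -3 → sign −
step 3: pivot 2 → sign +
signature = (2, 2, 0)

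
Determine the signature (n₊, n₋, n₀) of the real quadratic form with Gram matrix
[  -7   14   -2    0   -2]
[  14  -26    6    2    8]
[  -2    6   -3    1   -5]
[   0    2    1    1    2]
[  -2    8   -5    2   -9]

step 0: pivot -7 → sign −
step 1: pivot 2 → sign +
step 2: pivot -31/7 → sign −
step 3: pivot -24/31 → sign −
step 4: pivot -3/8 → sign −
signature = (1, 4, 0)

Answer: (1, 4, 0)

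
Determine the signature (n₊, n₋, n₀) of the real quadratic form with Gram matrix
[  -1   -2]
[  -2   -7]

Answer: (0, 2, 0)

Derivation:
step 0: pivot -1 → sign −
step 1: pivot -3 → sign −
signature = (0, 2, 0)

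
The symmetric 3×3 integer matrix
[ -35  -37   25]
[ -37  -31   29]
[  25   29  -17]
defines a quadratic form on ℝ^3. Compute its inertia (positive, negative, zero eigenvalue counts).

step 0: pivot -35 → sign −
step 1: pivot 284/35 → sign +
step 2: pivot 3/71 → sign +
signature = (2, 1, 0)

Answer: (2, 1, 0)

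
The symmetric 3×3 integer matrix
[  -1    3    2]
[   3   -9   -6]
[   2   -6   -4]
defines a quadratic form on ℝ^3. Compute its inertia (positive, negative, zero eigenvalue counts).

step 0: pivot -1 → sign −
step 1: row/col 1 already zero → sign 0
step 2: row/col 2 already zero → sign 0
signature = (0, 1, 2)

Answer: (0, 1, 2)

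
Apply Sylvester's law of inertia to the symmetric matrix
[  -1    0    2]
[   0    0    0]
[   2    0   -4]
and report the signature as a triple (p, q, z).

step 0: pivot -1 → sign −
step 1: row/col 1 already zero → sign 0
step 2: row/col 2 already zero → sign 0
signature = (0, 1, 2)

Answer: (0, 1, 2)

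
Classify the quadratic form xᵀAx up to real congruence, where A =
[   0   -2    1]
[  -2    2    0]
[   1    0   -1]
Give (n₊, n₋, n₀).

step 0: pivot 2 → sign +
step 1: pivot -2 → sign −
step 2: pivot -1/2 → sign −
signature = (1, 2, 0)

Answer: (1, 2, 0)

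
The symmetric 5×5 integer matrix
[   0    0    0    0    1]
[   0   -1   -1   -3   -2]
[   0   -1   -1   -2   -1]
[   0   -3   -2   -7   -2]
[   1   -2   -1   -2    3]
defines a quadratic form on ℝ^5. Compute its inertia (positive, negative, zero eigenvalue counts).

Answer: (2, 3, 0)

Derivation:
step 0: pivot -1 → sign −
step 1: pivot 2 → sign +
step 2: pivot -1/2 → sign −
step 3: pivot 1 → sign +
step 4: pivot -1 → sign −
signature = (2, 3, 0)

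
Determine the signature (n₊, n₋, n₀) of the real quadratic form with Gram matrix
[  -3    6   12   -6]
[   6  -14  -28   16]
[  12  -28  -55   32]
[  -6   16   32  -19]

step 0: pivot -3 → sign −
step 1: pivot -2 → sign −
step 2: pivot 1 → sign +
step 3: pivot 1 → sign +
signature = (2, 2, 0)

Answer: (2, 2, 0)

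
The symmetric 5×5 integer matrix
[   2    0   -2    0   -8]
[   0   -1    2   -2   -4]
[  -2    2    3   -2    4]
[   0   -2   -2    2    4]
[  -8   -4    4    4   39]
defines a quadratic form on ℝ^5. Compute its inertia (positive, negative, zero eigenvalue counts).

Answer: (2, 3, 0)

Derivation:
step 0: pivot 2 → sign +
step 1: pivot -1 → sign −
step 2: pivot 5 → sign +
step 3: pivot -6/5 → sign −
step 4: pivot -1 → sign −
signature = (2, 3, 0)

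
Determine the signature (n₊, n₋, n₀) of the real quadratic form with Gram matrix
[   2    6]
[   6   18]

step 0: pivot 2 → sign +
step 1: row/col 1 already zero → sign 0
signature = (1, 0, 1)

Answer: (1, 0, 1)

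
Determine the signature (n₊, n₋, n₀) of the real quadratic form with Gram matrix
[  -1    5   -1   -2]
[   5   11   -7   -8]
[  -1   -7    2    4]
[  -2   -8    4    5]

Answer: (1, 2, 1)

Derivation:
step 0: pivot -1 → sign −
step 1: pivot 36 → sign +
step 2: pivot -1 → sign −
step 3: row/col 3 already zero → sign 0
signature = (1, 2, 1)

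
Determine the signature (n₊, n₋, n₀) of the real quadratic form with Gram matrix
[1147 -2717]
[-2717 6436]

Answer: (2, 0, 0)

Derivation:
step 0: pivot 1147 → sign +
step 1: pivot 3/1147 → sign +
signature = (2, 0, 0)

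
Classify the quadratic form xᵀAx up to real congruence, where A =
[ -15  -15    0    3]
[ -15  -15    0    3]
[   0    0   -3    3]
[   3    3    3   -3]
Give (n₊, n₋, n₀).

step 0: pivot -15 → sign −
step 1: pivot -3 → sign −
step 2: pivot 3/5 → sign +
step 3: row/col 3 already zero → sign 0
signature = (1, 2, 1)

Answer: (1, 2, 1)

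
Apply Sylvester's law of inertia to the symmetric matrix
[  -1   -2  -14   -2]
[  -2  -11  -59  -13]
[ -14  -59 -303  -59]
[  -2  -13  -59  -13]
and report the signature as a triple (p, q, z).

step 0: pivot -1 → sign −
step 1: pivot -7 → sign −
step 2: pivot 212/7 → sign +
step 3: pivot -1/53 → sign −
signature = (1, 3, 0)

Answer: (1, 3, 0)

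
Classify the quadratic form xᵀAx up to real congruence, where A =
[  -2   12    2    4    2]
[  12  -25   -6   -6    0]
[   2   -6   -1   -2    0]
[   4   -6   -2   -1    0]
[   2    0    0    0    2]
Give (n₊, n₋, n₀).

Answer: (2, 2, 1)

Derivation:
step 0: pivot -2 → sign −
step 1: pivot 47 → sign +
step 2: pivot 11/47 → sign +
step 3: pivot -3/11 → sign −
step 4: row/col 4 already zero → sign 0
signature = (2, 2, 1)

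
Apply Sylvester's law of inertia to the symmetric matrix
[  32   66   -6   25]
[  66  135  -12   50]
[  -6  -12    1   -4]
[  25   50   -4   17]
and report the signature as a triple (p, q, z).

step 0: pivot 32 → sign +
step 1: pivot -9/8 → sign −
step 2: pivot -13/36 → sign −
step 3: pivot 1/13 → sign +
signature = (2, 2, 0)

Answer: (2, 2, 0)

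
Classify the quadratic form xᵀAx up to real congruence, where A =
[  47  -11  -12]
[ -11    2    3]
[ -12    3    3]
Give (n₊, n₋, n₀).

Answer: (1, 1, 1)

Derivation:
step 0: pivot 47 → sign +
step 1: pivot -27/47 → sign −
step 2: row/col 2 already zero → sign 0
signature = (1, 1, 1)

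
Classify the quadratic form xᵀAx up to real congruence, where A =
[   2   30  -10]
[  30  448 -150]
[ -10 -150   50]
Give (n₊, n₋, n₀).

Answer: (1, 1, 1)

Derivation:
step 0: pivot 2 → sign +
step 1: pivot -2 → sign −
step 2: row/col 2 already zero → sign 0
signature = (1, 1, 1)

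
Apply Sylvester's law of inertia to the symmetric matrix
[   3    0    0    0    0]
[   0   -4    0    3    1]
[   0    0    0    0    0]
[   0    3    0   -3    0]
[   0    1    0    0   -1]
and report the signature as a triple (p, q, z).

Answer: (1, 2, 2)

Derivation:
step 0: pivot 3 → sign +
step 1: pivot -4 → sign −
step 2: pivot -3/4 → sign −
step 3: row/col 3 already zero → sign 0
step 4: row/col 4 already zero → sign 0
signature = (1, 2, 2)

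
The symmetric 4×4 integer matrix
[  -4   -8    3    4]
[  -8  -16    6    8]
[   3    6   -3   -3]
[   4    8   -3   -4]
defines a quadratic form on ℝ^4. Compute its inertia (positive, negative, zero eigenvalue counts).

Answer: (0, 2, 2)

Derivation:
step 0: pivot -4 → sign −
step 1: pivot -3/4 → sign −
step 2: row/col 2 already zero → sign 0
step 3: row/col 3 already zero → sign 0
signature = (0, 2, 2)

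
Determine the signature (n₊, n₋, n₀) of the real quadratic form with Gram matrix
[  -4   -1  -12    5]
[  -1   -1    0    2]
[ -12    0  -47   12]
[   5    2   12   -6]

step 0: pivot -4 → sign −
step 1: pivot -3/4 → sign −
step 2: pivot 1 → sign +
step 3: pivot 1 → sign +
signature = (2, 2, 0)

Answer: (2, 2, 0)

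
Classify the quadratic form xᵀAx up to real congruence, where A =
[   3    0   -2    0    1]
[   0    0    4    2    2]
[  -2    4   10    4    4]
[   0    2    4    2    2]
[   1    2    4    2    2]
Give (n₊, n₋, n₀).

step 0: pivot 3 → sign +
step 1: pivot 26/3 → sign +
step 2: pivot -24/13 → sign −
step 3: pivot 1/6 → sign +
step 4: pivot -1 → sign −
signature = (3, 2, 0)

Answer: (3, 2, 0)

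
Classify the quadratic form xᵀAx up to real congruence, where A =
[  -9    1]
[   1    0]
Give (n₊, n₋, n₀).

step 0: pivot -9 → sign −
step 1: pivot 1/9 → sign +
signature = (1, 1, 0)

Answer: (1, 1, 0)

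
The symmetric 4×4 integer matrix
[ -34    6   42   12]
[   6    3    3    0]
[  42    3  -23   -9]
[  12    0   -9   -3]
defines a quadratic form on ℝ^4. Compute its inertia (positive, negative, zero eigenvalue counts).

step 0: pivot -34 → sign −
step 1: pivot 69/17 → sign +
step 2: pivot 50/23 → sign +
step 3: pivot 3/50 → sign +
signature = (3, 1, 0)

Answer: (3, 1, 0)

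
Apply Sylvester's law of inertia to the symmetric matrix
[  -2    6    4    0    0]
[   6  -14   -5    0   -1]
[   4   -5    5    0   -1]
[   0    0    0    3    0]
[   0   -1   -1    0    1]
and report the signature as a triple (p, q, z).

Answer: (3, 1, 1)

Derivation:
step 0: pivot -2 → sign −
step 1: pivot 4 → sign +
step 2: pivot 3/4 → sign +
step 3: pivot 3 → sign +
step 4: row/col 4 already zero → sign 0
signature = (3, 1, 1)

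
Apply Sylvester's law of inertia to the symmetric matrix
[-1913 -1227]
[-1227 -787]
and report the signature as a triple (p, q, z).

Answer: (0, 2, 0)

Derivation:
step 0: pivot -1913 → sign −
step 1: pivot -2/1913 → sign −
signature = (0, 2, 0)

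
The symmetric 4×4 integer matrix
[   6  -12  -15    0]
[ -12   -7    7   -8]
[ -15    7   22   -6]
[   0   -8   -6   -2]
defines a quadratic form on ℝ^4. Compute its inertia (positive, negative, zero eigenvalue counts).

Answer: (3, 1, 0)

Derivation:
step 0: pivot 6 → sign +
step 1: pivot -31 → sign −
step 2: pivot 97/62 → sign +
step 3: pivot 6/97 → sign +
signature = (3, 1, 0)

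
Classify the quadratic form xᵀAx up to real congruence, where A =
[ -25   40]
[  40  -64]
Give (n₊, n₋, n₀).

Answer: (0, 1, 1)

Derivation:
step 0: pivot -25 → sign −
step 1: row/col 1 already zero → sign 0
signature = (0, 1, 1)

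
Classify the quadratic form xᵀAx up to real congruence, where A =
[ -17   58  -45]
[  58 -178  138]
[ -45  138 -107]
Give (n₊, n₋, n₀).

Answer: (1, 2, 0)

Derivation:
step 0: pivot -17 → sign −
step 1: pivot 338/17 → sign +
step 2: pivot -2/169 → sign −
signature = (1, 2, 0)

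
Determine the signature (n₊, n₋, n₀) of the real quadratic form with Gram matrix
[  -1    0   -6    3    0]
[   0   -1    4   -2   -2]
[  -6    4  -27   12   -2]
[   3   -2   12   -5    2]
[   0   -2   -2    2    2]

step 0: pivot -1 → sign −
step 1: pivot -1 → sign −
step 2: pivot 25 → sign +
step 3: pivot 4/25 → sign +
step 4: pivot 1 → sign +
signature = (3, 2, 0)

Answer: (3, 2, 0)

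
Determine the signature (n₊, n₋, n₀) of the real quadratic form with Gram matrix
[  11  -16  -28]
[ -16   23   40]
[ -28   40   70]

Answer: (2, 1, 0)

Derivation:
step 0: pivot 11 → sign +
step 1: pivot -3/11 → sign −
step 2: pivot 2/3 → sign +
signature = (2, 1, 0)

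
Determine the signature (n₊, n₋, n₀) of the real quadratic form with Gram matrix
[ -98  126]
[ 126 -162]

Answer: (0, 1, 1)

Derivation:
step 0: pivot -98 → sign −
step 1: row/col 1 already zero → sign 0
signature = (0, 1, 1)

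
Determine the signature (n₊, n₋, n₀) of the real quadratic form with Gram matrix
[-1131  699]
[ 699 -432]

Answer: (1, 1, 0)

Derivation:
step 0: pivot -1131 → sign −
step 1: pivot 3/377 → sign +
signature = (1, 1, 0)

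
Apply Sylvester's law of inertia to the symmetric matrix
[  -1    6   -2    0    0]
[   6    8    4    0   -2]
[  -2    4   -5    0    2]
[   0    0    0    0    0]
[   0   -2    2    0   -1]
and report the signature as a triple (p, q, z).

step 0: pivot -1 → sign −
step 1: pivot 44 → sign +
step 2: pivot -27/11 → sign −
step 3: row/col 3 already zero → sign 0
step 4: row/col 4 already zero → sign 0
signature = (1, 2, 2)

Answer: (1, 2, 2)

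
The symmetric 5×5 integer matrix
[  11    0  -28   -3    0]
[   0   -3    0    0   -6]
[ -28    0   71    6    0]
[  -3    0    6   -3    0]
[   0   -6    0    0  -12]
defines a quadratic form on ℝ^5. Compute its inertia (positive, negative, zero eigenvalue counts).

step 0: pivot 11 → sign +
step 1: pivot -3 → sign −
step 2: pivot -3/11 → sign −
step 3: pivot 6 → sign +
step 4: row/col 4 already zero → sign 0
signature = (2, 2, 1)

Answer: (2, 2, 1)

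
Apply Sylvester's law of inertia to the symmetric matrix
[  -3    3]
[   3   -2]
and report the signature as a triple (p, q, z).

Answer: (1, 1, 0)

Derivation:
step 0: pivot -3 → sign −
step 1: pivot 1 → sign +
signature = (1, 1, 0)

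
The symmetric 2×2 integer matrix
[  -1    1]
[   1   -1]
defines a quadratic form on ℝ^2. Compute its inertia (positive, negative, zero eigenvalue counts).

step 0: pivot -1 → sign −
step 1: row/col 1 already zero → sign 0
signature = (0, 1, 1)

Answer: (0, 1, 1)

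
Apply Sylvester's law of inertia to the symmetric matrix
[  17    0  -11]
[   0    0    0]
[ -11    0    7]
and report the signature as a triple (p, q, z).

Answer: (1, 1, 1)

Derivation:
step 0: pivot 17 → sign +
step 1: pivot -2/17 → sign −
step 2: row/col 2 already zero → sign 0
signature = (1, 1, 1)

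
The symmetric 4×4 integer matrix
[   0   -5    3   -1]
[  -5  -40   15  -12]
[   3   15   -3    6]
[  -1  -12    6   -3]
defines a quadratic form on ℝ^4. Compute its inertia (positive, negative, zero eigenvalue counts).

Answer: (2, 2, 0)

Derivation:
step 0: pivot -40 → sign −
step 1: pivot 5/8 → sign +
step 2: pivot 3/5 → sign +
step 3: pivot -2/5 → sign −
signature = (2, 2, 0)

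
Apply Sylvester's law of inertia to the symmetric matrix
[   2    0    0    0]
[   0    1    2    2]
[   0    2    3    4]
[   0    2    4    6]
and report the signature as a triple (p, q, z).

step 0: pivot 2 → sign +
step 1: pivot 1 → sign +
step 2: pivot -1 → sign −
step 3: pivot 2 → sign +
signature = (3, 1, 0)

Answer: (3, 1, 0)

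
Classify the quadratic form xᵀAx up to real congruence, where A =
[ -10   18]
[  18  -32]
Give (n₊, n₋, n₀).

Answer: (1, 1, 0)

Derivation:
step 0: pivot -10 → sign −
step 1: pivot 2/5 → sign +
signature = (1, 1, 0)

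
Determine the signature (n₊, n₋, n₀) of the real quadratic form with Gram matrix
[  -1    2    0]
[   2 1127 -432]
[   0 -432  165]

Answer: (1, 2, 0)

Derivation:
step 0: pivot -1 → sign −
step 1: pivot 1131 → sign +
step 2: pivot -3/377 → sign −
signature = (1, 2, 0)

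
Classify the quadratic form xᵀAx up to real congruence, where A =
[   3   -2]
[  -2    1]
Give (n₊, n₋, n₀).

step 0: pivot 3 → sign +
step 1: pivot -1/3 → sign −
signature = (1, 1, 0)

Answer: (1, 1, 0)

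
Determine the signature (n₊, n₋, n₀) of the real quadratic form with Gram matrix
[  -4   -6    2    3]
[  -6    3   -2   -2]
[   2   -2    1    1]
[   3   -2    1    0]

step 0: pivot -4 → sign −
step 1: pivot 12 → sign +
step 2: pivot -1/12 → sign −
step 3: pivot -3/4 → sign −
signature = (1, 3, 0)

Answer: (1, 3, 0)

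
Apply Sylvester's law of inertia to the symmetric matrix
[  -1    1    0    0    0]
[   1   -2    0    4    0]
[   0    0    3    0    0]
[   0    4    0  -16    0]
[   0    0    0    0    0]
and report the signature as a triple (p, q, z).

Answer: (1, 2, 2)

Derivation:
step 0: pivot -1 → sign −
step 1: pivot -1 → sign −
step 2: pivot 3 → sign +
step 3: row/col 3 already zero → sign 0
step 4: row/col 4 already zero → sign 0
signature = (1, 2, 2)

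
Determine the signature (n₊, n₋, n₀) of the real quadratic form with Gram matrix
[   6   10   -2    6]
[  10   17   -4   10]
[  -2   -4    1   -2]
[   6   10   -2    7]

Answer: (3, 1, 0)

Derivation:
step 0: pivot 6 → sign +
step 1: pivot 1/3 → sign +
step 2: pivot -1 → sign −
step 3: pivot 1 → sign +
signature = (3, 1, 0)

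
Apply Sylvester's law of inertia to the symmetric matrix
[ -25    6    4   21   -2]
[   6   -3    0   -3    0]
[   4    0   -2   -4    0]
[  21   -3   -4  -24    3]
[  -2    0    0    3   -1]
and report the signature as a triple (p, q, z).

step 0: pivot -25 → sign −
step 1: pivot -39/25 → sign −
step 2: pivot -10/13 → sign −
step 3: pivot -16/5 → sign −
step 4: pivot -3/16 → sign −
signature = (0, 5, 0)

Answer: (0, 5, 0)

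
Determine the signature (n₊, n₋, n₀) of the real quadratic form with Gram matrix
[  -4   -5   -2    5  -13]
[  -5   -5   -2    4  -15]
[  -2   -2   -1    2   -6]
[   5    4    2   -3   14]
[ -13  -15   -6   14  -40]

Answer: (2, 2, 1)

Derivation:
step 0: pivot -4 → sign −
step 1: pivot 5/4 → sign +
step 2: pivot -1/5 → sign −
step 3: pivot 1 → sign +
step 4: row/col 4 already zero → sign 0
signature = (2, 2, 1)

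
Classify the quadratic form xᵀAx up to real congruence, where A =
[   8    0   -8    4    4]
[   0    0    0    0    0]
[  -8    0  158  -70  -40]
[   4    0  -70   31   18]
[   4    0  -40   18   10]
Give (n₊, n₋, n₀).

step 0: pivot 8 → sign +
step 1: pivot 150 → sign +
step 2: pivot -1/25 → sign −
step 3: row/col 3 already zero → sign 0
step 4: row/col 4 already zero → sign 0
signature = (2, 1, 2)

Answer: (2, 1, 2)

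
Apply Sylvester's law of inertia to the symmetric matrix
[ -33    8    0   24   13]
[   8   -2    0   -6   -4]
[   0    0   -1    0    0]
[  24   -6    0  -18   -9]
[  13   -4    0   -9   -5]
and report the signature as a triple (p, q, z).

Answer: (1, 4, 0)

Derivation:
step 0: pivot -33 → sign −
step 1: pivot -2/33 → sign −
step 2: pivot -1 → sign −
step 3: pivot 12 → sign +
step 4: pivot -3/4 → sign −
signature = (1, 4, 0)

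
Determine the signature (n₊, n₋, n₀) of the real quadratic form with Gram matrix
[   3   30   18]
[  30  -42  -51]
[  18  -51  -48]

Answer: (2, 1, 0)

Derivation:
step 0: pivot 3 → sign +
step 1: pivot -342 → sign −
step 2: pivot 1/38 → sign +
signature = (2, 1, 0)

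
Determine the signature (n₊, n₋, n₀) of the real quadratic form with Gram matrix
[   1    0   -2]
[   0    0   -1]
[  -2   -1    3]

step 0: pivot 1 → sign +
step 1: pivot -1 → sign −
step 2: pivot 1 → sign +
signature = (2, 1, 0)

Answer: (2, 1, 0)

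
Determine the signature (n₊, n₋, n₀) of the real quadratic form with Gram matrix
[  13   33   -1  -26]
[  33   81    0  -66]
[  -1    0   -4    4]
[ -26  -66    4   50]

Answer: (2, 2, 0)

Derivation:
step 0: pivot 13 → sign +
step 1: pivot -36/13 → sign −
step 2: pivot -7/4 → sign −
step 3: pivot 2/7 → sign +
signature = (2, 2, 0)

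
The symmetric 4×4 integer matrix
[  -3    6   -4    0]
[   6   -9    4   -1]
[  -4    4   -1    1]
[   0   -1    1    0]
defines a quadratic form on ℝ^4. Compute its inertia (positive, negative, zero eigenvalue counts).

Answer: (1, 3, 0)

Derivation:
step 0: pivot -3 → sign −
step 1: pivot 3 → sign +
step 2: pivot -1 → sign −
step 3: pivot -2/9 → sign −
signature = (1, 3, 0)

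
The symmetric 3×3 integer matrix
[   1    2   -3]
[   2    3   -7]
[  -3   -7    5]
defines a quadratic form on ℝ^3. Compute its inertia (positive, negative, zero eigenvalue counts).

Answer: (1, 2, 0)

Derivation:
step 0: pivot 1 → sign +
step 1: pivot -1 → sign −
step 2: pivot -3 → sign −
signature = (1, 2, 0)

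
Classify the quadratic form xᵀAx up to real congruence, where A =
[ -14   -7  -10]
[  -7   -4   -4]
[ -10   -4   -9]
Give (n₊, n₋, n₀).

Answer: (1, 2, 0)

Derivation:
step 0: pivot -14 → sign −
step 1: pivot -1/2 → sign −
step 2: pivot 1/7 → sign +
signature = (1, 2, 0)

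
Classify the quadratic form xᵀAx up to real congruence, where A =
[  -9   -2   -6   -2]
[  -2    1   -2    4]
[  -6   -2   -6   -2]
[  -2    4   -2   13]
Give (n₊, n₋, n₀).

Answer: (2, 2, 0)

Derivation:
step 0: pivot -9 → sign −
step 1: pivot 13/9 → sign +
step 2: pivot -30/13 → sign −
step 3: pivot 3/5 → sign +
signature = (2, 2, 0)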